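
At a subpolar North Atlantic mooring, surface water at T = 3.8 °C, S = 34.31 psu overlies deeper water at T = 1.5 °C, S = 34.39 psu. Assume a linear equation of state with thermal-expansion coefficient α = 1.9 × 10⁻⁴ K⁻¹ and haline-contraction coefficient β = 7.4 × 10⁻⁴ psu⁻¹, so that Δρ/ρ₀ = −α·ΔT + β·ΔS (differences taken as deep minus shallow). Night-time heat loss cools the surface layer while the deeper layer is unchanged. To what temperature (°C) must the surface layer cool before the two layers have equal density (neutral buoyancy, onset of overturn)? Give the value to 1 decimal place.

1.2 °C

Neutral buoyancy requires Δρ = 0, i.e. −α(T_deep − T_surf′) + β(S_deep − S_surf) = 0.
T_surf′ = T_deep − (β/α)·ΔS = 1.5 − (7.4 × 10⁻⁴/1.9 × 10⁻⁴)·(+0.08) = 1.188 °C.
Cooling required: 3.8 − (1.188) = 2.612 °C.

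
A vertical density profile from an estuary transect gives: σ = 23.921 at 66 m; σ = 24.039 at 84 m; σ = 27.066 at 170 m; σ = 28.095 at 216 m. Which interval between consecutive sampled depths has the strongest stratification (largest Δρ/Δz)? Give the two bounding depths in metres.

Compute the density gradient over each adjacent pair:
  66–84 m: Δρ/Δz = 0.118/18 = 6.6 × 10⁻³ kg m⁻⁴
  84–170 m: Δρ/Δz = 3.027/86 = 0.035 kg m⁻⁴
  170–216 m: Δρ/Δz = 1.029/46 = 0.022 kg m⁻⁴
The largest gradient is in the 84–170 m interval — the pycnocline.

84–170 m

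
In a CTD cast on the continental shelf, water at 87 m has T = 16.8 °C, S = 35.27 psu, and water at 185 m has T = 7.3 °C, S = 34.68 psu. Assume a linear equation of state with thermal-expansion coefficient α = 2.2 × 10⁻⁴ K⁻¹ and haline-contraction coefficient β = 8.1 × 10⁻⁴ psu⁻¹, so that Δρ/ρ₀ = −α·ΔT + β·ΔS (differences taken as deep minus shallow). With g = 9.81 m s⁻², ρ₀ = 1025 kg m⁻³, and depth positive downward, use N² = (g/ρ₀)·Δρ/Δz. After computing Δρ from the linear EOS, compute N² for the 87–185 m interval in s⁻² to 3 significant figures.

1.61 × 10⁻⁴ s⁻²

ΔT = -9.5 K, ΔS = -0.59 psu (deep − shallow).
Δρ/ρ₀ = −αΔT + βΔS = 2.09 × 10⁻³ − 4.779 × 10⁻⁴ = 1.6121 × 10⁻³, so Δρ ≈ 1.652 kg m⁻³.
N² = (g/ρ₀)·Δρ/Δz = g·(Δρ/ρ₀)/Δz = 9.81 × 1.6121 × 10⁻³ / 98 = 1.6137 × 10⁻⁴ s⁻² ≈ 1.61 × 10⁻⁴ s⁻².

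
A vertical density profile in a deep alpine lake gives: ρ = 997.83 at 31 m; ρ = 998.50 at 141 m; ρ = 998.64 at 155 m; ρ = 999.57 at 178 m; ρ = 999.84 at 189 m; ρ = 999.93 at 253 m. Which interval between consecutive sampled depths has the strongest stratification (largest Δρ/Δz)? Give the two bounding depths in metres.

155–178 m

Compute the density gradient over each adjacent pair:
  31–141 m: Δρ/Δz = 0.67/110 = 6.1 × 10⁻³ kg m⁻⁴
  141–155 m: Δρ/Δz = 0.14/14 = 0.010 kg m⁻⁴
  155–178 m: Δρ/Δz = 0.93/23 = 0.040 kg m⁻⁴
  178–189 m: Δρ/Δz = 0.27/11 = 0.025 kg m⁻⁴
  189–253 m: Δρ/Δz = 0.09/64 = 1.4 × 10⁻³ kg m⁻⁴
The largest gradient is in the 155–178 m interval — the pycnocline.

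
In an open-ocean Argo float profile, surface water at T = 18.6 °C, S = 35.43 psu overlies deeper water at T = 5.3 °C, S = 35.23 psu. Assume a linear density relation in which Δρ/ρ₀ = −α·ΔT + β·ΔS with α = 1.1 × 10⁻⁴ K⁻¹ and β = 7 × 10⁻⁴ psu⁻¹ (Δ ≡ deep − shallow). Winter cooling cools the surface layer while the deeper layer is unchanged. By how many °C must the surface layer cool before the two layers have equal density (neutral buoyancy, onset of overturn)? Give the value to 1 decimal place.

12.0 °C

Neutral buoyancy requires Δρ = 0, i.e. −α(T_deep − T_surf′) + β(S_deep − S_surf) = 0.
T_surf′ = T_deep − (β/α)·ΔS = 5.3 − (7 × 10⁻⁴/1.1 × 10⁻⁴)·(-0.20) = 6.573 °C.
Cooling required: 18.6 − (6.573) = 12.027 °C.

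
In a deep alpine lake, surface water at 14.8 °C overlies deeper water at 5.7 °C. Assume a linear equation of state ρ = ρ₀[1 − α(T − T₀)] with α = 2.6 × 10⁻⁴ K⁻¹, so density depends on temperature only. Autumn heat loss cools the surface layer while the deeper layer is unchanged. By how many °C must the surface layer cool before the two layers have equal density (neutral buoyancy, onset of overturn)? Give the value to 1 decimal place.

With temperature the only control, equal density requires T_surf′ = T_deep.
T_surf′ = 5.7 °C.
Cooling required: 14.8 − 5.7 = 9.1 °C.

9.1 °C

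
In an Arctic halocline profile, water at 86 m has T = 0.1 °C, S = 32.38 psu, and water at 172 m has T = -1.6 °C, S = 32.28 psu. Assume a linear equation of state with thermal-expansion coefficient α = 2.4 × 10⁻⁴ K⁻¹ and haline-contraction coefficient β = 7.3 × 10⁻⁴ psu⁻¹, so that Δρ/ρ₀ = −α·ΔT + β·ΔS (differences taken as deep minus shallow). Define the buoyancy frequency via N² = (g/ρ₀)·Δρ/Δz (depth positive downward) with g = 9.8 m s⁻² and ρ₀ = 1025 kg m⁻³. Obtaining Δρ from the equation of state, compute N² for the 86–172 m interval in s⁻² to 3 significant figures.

3.82 × 10⁻⁵ s⁻²

ΔT = -1.7 K, ΔS = -0.10 psu (deep − shallow).
Δρ/ρ₀ = −αΔT + βΔS = 4.08 × 10⁻⁴ − 7.30 × 10⁻⁵ = 3.35 × 10⁻⁴, so Δρ ≈ 0.3434 kg m⁻³.
N² = (g/ρ₀)·Δρ/Δz = g·(Δρ/ρ₀)/Δz = 9.8 × 3.35 × 10⁻⁴ / 86 = 3.8174 × 10⁻⁵ s⁻² ≈ 3.82 × 10⁻⁵ s⁻².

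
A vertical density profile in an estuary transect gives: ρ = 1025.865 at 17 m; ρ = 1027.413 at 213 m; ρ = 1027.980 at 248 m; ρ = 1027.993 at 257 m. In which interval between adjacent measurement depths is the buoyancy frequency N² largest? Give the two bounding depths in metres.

213–248 m

Compute the density gradient over each adjacent pair:
  17–213 m: Δρ/Δz = 1.548/196 = 7.9 × 10⁻³ kg m⁻⁴
  213–248 m: Δρ/Δz = 0.567/35 = 0.016 kg m⁻⁴
  248–257 m: Δρ/Δz = 0.013/9 = 1.4 × 10⁻³ kg m⁻⁴
The largest gradient is in the 213–248 m interval — the pycnocline.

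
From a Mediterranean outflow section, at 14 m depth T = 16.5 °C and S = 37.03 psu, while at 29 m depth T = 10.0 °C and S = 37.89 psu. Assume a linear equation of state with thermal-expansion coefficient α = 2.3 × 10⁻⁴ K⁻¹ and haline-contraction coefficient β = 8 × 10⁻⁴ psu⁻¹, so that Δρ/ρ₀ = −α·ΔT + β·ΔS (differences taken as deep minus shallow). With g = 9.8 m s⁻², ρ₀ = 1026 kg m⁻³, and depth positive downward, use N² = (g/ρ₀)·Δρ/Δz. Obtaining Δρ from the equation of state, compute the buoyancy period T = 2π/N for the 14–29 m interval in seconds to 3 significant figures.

ΔT = -6.5 K, ΔS = +0.86 psu (deep − shallow).
Δρ/ρ₀ = −αΔT + βΔS = 1.495 × 10⁻³ + 6.88 × 10⁻⁴ = 2.183 × 10⁻³, so Δρ ≈ 2.240 kg m⁻³.
N² = (g/ρ₀)·Δρ/Δz = g·(Δρ/ρ₀)/Δz = 9.8 × 2.183 × 10⁻³ / 15 = 1.4262 × 10⁻³ s⁻².
N = √(1.4262 × 10⁻³) = 0.037765 rad s⁻¹ → T = 2π/N = 166.38 s ≈ 166 s.

166 s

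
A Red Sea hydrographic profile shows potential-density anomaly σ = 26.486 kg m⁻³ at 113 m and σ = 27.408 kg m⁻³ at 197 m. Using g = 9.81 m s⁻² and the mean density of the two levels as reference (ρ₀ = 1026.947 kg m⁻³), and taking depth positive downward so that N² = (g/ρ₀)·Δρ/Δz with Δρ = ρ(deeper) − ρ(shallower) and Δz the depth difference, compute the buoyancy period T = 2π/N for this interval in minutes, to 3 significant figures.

Δρ = 1027.408 − 1026.486 = 0.922 kg m⁻³ over Δz = 197 − 113 = 84 m.
N² = (9.81/1026.947) × (0.922/84) = 1.0485 × 10⁻⁴ s⁻².
N = √(1.0485 × 10⁻⁴) = 0.010240 rad s⁻¹, so T = 2π/N = 613.59 s = 10.226 min ≈ 10.2 min.

10.2 min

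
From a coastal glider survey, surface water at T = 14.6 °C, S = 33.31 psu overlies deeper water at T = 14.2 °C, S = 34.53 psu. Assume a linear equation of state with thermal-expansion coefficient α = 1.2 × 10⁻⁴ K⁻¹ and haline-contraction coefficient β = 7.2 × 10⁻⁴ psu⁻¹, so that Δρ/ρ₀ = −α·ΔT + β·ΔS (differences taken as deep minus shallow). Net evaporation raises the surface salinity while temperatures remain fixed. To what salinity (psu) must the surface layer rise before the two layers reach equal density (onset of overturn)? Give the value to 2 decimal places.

34.60 psu

Neutral buoyancy requires −α(T_deep − T_surf) + β(S_deep − S_surf′) = 0.
S_surf′ = S_deep − (α/β)·ΔT = 34.53 − (1.2 × 10⁻⁴/7.2 × 10⁻⁴)·(-0.4) = 34.5967 psu.
Increase required: 34.5967 − 33.31 = 1.2867 psu.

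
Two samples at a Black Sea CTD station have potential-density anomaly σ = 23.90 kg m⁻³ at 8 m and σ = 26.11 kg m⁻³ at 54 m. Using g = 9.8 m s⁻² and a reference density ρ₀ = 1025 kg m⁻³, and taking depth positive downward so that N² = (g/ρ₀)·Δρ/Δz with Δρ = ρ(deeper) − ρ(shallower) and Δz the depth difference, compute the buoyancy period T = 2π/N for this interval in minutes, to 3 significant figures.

4.89 min

Δρ = 1026.11 − 1023.90 = 2.21 kg m⁻³ over Δz = 54 − 8 = 46 m.
N² = (9.8/1025) × (2.21/46) = 4.5934 × 10⁻⁴ s⁻².
N = √(4.5934 × 10⁻⁴) = 0.021432 rad s⁻¹, so T = 2π/N = 293.17 s = 4.8862 min ≈ 4.89 min.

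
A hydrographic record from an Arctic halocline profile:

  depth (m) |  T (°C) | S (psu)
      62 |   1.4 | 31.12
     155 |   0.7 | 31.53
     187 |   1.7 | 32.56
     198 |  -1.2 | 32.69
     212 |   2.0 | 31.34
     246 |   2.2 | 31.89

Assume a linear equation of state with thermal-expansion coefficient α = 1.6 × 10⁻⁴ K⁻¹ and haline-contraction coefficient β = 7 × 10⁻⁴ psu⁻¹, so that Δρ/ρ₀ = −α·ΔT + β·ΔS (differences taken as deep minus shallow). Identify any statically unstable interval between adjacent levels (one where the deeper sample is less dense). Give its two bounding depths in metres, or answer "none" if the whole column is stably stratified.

198–212 m

Evaluate Δρ/ρ₀ = −αΔT + βΔS across each adjacent pair:
  62–155 m: −αΔT+βΔS = −(1.6 × 10⁻⁴)(-0.7)+(7 × 10⁻⁴)(+0.41) = 4.0 × 10⁻⁴ → stable
  155–187 m: −αΔT+βΔS = −(1.6 × 10⁻⁴)(+1.0)+(7 × 10⁻⁴)(+1.03) = 5.6 × 10⁻⁴ → stable
  187–198 m: −αΔT+βΔS = −(1.6 × 10⁻⁴)(-2.9)+(7 × 10⁻⁴)(+0.13) = 5.6 × 10⁻⁴ → stable
  198–212 m: −αΔT+βΔS = −(1.6 × 10⁻⁴)(+3.2)+(7 × 10⁻⁴)(-1.35) = -1.5 × 10⁻³ → UNSTABLE
  212–246 m: −αΔT+βΔS = −(1.6 × 10⁻⁴)(+0.2)+(7 × 10⁻⁴)(+0.55) = 3.5 × 10⁻⁴ → stable
The 198–212 m interval has Δρ < 0: lighter water underlies denser water.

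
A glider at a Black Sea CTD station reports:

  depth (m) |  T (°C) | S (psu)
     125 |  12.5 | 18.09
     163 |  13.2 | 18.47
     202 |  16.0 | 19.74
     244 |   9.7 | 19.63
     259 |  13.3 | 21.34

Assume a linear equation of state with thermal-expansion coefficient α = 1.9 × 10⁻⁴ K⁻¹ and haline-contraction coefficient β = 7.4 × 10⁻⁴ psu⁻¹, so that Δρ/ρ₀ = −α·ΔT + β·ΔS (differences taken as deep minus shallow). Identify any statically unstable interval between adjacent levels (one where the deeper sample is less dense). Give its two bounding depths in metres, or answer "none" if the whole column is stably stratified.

none

Evaluate Δρ/ρ₀ = −αΔT + βΔS across each adjacent pair:
  125–163 m: −αΔT+βΔS = −(1.9 × 10⁻⁴)(+0.7)+(7.4 × 10⁻⁴)(+0.38) = 1.5 × 10⁻⁴ → stable
  163–202 m: −αΔT+βΔS = −(1.9 × 10⁻⁴)(+2.8)+(7.4 × 10⁻⁴)(+1.27) = 4.1 × 10⁻⁴ → stable
  202–244 m: −αΔT+βΔS = −(1.9 × 10⁻⁴)(-6.3)+(7.4 × 10⁻⁴)(-0.11) = 1.1 × 10⁻³ → stable
  244–259 m: −αΔT+βΔS = −(1.9 × 10⁻⁴)(+3.6)+(7.4 × 10⁻⁴)(+1.71) = 5.8 × 10⁻⁴ → stable
Every interval has Δρ > 0: the column is stably stratified throughout.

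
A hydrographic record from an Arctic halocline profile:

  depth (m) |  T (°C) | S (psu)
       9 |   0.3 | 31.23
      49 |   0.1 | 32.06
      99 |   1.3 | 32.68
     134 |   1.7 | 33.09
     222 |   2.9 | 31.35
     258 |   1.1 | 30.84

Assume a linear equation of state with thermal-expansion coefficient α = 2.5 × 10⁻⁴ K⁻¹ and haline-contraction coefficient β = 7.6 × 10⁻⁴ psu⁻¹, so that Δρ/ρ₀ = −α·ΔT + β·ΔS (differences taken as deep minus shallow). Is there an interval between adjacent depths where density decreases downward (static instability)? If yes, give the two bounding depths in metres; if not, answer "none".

134–222 m

Evaluate Δρ/ρ₀ = −αΔT + βΔS across each adjacent pair:
  9–49 m: −αΔT+βΔS = −(2.5 × 10⁻⁴)(-0.2)+(7.6 × 10⁻⁴)(+0.83) = 6.8 × 10⁻⁴ → stable
  49–99 m: −αΔT+βΔS = −(2.5 × 10⁻⁴)(+1.2)+(7.6 × 10⁻⁴)(+0.62) = 1.7 × 10⁻⁴ → stable
  99–134 m: −αΔT+βΔS = −(2.5 × 10⁻⁴)(+0.4)+(7.6 × 10⁻⁴)(+0.41) = 2.1 × 10⁻⁴ → stable
  134–222 m: −αΔT+βΔS = −(2.5 × 10⁻⁴)(+1.2)+(7.6 × 10⁻⁴)(-1.74) = -1.6 × 10⁻³ → UNSTABLE
  222–258 m: −αΔT+βΔS = −(2.5 × 10⁻⁴)(-1.8)+(7.6 × 10⁻⁴)(-0.51) = 6.2 × 10⁻⁵ → stable
The 134–222 m interval has Δρ < 0: lighter water underlies denser water.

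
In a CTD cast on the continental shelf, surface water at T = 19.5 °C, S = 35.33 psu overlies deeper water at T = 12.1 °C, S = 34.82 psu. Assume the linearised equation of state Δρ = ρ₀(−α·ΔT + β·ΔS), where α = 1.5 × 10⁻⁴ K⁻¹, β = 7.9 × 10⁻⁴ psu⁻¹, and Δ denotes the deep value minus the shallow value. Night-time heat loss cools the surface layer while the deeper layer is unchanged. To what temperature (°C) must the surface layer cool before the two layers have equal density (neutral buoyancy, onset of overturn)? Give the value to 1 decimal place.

Neutral buoyancy requires Δρ = 0, i.e. −α(T_deep − T_surf′) + β(S_deep − S_surf) = 0.
T_surf′ = T_deep − (β/α)·ΔS = 12.1 − (7.9 × 10⁻⁴/1.5 × 10⁻⁴)·(-0.51) = 14.786 °C.
Cooling required: 19.5 − (14.786) = 4.714 °C.

14.8 °C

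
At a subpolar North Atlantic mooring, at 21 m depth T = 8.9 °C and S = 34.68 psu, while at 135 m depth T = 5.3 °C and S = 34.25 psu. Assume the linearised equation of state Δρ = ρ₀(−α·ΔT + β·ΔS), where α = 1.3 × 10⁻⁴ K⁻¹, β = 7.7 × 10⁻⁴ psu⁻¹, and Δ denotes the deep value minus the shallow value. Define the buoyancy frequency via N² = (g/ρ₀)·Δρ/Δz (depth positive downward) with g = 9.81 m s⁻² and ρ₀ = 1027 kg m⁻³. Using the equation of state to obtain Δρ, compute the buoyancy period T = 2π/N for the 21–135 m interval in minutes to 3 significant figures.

ΔT = -3.6 K, ΔS = -0.43 psu (deep − shallow).
Δρ/ρ₀ = −αΔT + βΔS = 4.68 × 10⁻⁴ − 3.311 × 10⁻⁴ = 1.369 × 10⁻⁴, so Δρ ≈ 0.1406 kg m⁻³.
N² = (g/ρ₀)·Δρ/Δz = g·(Δρ/ρ₀)/Δz = 9.81 × 1.369 × 10⁻⁴ / 114 = 1.1781 × 10⁻⁵ s⁻².
N = √(1.1781 × 10⁻⁵) = 3.4323 × 10⁻³ rad s⁻¹ → T = 2π/N = 1.8306 × 10³ s = 30.510 min ≈ 30.5 min.

30.5 min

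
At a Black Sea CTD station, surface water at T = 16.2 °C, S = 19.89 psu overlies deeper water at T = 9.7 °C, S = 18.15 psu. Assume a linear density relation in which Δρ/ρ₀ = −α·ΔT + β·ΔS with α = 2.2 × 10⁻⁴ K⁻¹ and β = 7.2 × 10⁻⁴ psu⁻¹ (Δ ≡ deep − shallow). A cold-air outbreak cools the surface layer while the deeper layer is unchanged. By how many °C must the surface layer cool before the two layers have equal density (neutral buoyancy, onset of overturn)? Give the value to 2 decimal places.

0.81 °C

Neutral buoyancy requires Δρ = 0, i.e. −α(T_deep − T_surf′) + β(S_deep − S_surf) = 0.
T_surf′ = T_deep − (β/α)·ΔS = 9.7 − (7.2 × 10⁻⁴/2.2 × 10⁻⁴)·(-1.74) = 15.3945 °C.
Cooling required: 16.2 − (15.3945) = 0.8055 °C.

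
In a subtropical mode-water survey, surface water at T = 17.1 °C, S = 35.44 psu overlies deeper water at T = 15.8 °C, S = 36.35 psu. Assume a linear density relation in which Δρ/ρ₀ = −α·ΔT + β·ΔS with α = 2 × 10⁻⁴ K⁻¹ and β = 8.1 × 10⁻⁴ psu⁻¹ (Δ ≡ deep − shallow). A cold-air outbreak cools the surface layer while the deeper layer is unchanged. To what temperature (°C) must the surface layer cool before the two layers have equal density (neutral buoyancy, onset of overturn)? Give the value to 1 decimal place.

Neutral buoyancy requires Δρ = 0, i.e. −α(T_deep − T_surf′) + β(S_deep − S_surf) = 0.
T_surf′ = T_deep − (β/α)·ΔS = 15.8 − (8.1 × 10⁻⁴/2 × 10⁻⁴)·(+0.91) = 12.115 °C.
Cooling required: 17.1 − (12.115) = 4.985 °C.

12.1 °C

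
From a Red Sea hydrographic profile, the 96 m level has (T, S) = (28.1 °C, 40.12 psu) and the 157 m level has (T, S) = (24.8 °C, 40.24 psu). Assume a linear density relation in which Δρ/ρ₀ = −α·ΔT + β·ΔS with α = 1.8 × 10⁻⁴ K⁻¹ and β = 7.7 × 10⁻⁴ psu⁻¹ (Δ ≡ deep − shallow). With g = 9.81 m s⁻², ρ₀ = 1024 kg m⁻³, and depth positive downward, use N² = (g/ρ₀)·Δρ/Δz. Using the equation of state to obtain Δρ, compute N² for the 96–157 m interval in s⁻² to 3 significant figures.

1.10 × 10⁻⁴ s⁻²

ΔT = -3.3 K, ΔS = +0.12 psu (deep − shallow).
Δρ/ρ₀ = −αΔT + βΔS = 5.94 × 10⁻⁴ + 9.24 × 10⁻⁵ = 6.864 × 10⁻⁴, so Δρ ≈ 0.7029 kg m⁻³.
N² = (g/ρ₀)·Δρ/Δz = g·(Δρ/ρ₀)/Δz = 9.81 × 6.864 × 10⁻⁴ / 61 = 1.1039 × 10⁻⁴ s⁻² ≈ 1.10 × 10⁻⁴ s⁻².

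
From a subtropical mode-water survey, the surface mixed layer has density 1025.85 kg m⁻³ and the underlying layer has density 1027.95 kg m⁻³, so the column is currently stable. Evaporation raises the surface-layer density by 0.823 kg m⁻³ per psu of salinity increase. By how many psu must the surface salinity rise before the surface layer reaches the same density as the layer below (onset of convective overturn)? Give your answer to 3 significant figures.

2.55 psu

Density deficit of the surface layer: 1027.95 − 1025.85 = 2.1 kg m⁻³.
Required change = 2.1 / 0.823 = 2.55 psu.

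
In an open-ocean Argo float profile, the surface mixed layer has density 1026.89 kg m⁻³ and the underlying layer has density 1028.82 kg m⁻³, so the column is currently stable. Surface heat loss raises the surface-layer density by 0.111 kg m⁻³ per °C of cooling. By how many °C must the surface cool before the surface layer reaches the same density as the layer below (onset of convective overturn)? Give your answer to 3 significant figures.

Density deficit of the surface layer: 1028.82 − 1026.89 = 1.93 kg m⁻³.
Required change = 1.93 / 0.111 = 17.4 °C.

17.4 °C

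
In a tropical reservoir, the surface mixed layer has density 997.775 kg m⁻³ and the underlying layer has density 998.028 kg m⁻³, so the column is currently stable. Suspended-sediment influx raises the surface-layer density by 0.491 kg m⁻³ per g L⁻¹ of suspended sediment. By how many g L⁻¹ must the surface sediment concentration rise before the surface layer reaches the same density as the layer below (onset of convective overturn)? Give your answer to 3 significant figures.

0.515 g L⁻¹

Density deficit of the surface layer: 998.028 − 997.775 = 0.253 kg m⁻³.
Required change = 0.253 / 0.491 = 0.515 g L⁻¹.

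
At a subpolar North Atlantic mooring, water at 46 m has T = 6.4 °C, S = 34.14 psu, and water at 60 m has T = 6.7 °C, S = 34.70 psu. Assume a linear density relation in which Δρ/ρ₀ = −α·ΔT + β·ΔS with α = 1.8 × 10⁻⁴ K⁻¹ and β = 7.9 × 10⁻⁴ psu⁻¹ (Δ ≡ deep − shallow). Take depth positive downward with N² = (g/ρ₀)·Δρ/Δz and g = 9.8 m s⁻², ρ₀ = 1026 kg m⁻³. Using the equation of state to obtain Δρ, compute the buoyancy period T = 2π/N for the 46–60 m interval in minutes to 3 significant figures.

6.35 min

ΔT = +0.3 K, ΔS = +0.56 psu (deep − shallow).
Δρ/ρ₀ = −αΔT + βΔS = -5.40 × 10⁻⁵ + 4.424 × 10⁻⁴ = 3.884 × 10⁻⁴, so Δρ ≈ 0.3985 kg m⁻³.
N² = (g/ρ₀)·Δρ/Δz = g·(Δρ/ρ₀)/Δz = 9.8 × 3.884 × 10⁻⁴ / 14 = 2.7188 × 10⁻⁴ s⁻².
N = √(2.7188 × 10⁻⁴) = 0.016489 rad s⁻¹ → T = 2π/N = 381.05 s = 6.3508 min ≈ 6.35 min.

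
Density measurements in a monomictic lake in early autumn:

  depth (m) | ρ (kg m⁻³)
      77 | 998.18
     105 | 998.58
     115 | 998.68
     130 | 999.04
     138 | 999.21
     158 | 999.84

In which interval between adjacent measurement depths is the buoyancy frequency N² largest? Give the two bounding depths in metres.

Compute the density gradient over each adjacent pair:
  77–105 m: Δρ/Δz = 0.40/28 = 0.014 kg m⁻⁴
  105–115 m: Δρ/Δz = 0.10/10 = 0.010 kg m⁻⁴
  115–130 m: Δρ/Δz = 0.36/15 = 0.024 kg m⁻⁴
  130–138 m: Δρ/Δz = 0.17/8 = 0.021 kg m⁻⁴
  138–158 m: Δρ/Δz = 0.63/20 = 0.032 kg m⁻⁴
The largest gradient is in the 138–158 m interval — the pycnocline.

138–158 m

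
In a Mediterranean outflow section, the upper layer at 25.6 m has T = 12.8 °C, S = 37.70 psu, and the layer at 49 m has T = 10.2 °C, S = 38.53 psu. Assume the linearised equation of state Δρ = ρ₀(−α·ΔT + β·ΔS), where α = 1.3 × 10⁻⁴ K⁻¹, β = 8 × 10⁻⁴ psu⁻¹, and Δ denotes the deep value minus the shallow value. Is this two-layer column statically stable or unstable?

stable

ΔT = 10.2 − 12.8 = -2.6 K and ΔS = 38.53 − 37.70 = +0.83 psu (deep − shallow).
−αΔT = 3.38 × 10⁻⁴; βΔS = 6.64 × 10⁻⁴; sum Δρ/ρ₀ = 1.002 × 10⁻³.
Δρ/ρ₀ > 0, so Δρ > 0: deeper water is denser → statically stable.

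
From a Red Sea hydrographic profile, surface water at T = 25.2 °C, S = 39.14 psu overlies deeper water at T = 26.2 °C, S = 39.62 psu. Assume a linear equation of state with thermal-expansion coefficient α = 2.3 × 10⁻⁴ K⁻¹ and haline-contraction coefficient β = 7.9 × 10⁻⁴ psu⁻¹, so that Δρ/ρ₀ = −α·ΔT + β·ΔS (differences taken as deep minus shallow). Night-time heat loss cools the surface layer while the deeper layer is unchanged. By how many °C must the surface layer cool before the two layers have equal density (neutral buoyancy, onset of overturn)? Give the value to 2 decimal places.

0.65 °C

Neutral buoyancy requires Δρ = 0, i.e. −α(T_deep − T_surf′) + β(S_deep − S_surf) = 0.
T_surf′ = T_deep − (β/α)·ΔS = 26.2 − (7.9 × 10⁻⁴/2.3 × 10⁻⁴)·(+0.48) = 24.5513 °C.
Cooling required: 25.2 − (24.5513) = 0.6487 °C.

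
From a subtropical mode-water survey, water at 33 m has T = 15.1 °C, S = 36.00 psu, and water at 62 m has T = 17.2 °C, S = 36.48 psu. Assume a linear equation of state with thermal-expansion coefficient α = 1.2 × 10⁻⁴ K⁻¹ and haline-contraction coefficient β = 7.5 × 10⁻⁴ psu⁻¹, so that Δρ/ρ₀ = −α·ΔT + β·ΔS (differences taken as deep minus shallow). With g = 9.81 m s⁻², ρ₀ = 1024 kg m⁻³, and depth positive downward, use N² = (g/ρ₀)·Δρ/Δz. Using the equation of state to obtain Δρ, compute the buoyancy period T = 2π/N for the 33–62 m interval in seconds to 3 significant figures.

1.04 × 10³ s

ΔT = +2.1 K, ΔS = +0.48 psu (deep − shallow).
Δρ/ρ₀ = −αΔT + βΔS = -2.52 × 10⁻⁴ + 3.60 × 10⁻⁴ = 1.08 × 10⁻⁴, so Δρ ≈ 0.1106 kg m⁻³.
N² = (g/ρ₀)·Δρ/Δz = g·(Δρ/ρ₀)/Δz = 9.81 × 1.08 × 10⁻⁴ / 29 = 3.6534 × 10⁻⁵ s⁻².
N = √(3.6534 × 10⁻⁵) = 6.0443 × 10⁻³ rad s⁻¹ → T = 2π/N = 1.0395 × 10³ s ≈ 1.04 × 10³ s.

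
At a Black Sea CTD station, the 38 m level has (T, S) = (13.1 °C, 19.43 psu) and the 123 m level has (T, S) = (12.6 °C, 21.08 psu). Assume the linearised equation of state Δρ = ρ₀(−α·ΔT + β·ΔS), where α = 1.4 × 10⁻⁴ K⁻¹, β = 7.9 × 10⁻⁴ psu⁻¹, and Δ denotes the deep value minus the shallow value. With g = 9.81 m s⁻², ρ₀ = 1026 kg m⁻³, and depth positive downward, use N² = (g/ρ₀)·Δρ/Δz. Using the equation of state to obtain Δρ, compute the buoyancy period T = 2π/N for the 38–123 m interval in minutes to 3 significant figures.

8.32 min

ΔT = -0.5 K, ΔS = +1.65 psu (deep − shallow).
Δρ/ρ₀ = −αΔT + βΔS = 7.00 × 10⁻⁵ + 1.3035 × 10⁻³ = 1.3735 × 10⁻³, so Δρ ≈ 1.409 kg m⁻³.
N² = (g/ρ₀)·Δρ/Δz = g·(Δρ/ρ₀)/Δz = 9.81 × 1.3735 × 10⁻³ / 85 = 1.5852 × 10⁻⁴ s⁻².
N = √(1.5852 × 10⁻⁴) = 0.012590 rad s⁻¹ → T = 2π/N = 499.06 s = 8.3177 min ≈ 8.32 min.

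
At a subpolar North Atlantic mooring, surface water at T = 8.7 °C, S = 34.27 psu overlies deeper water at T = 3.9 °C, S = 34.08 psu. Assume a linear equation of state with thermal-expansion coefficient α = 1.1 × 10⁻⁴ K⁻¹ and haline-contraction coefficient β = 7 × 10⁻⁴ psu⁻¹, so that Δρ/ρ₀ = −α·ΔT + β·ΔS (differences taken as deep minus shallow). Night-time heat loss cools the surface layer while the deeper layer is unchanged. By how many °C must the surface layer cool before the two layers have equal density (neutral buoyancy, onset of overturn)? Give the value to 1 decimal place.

Neutral buoyancy requires Δρ = 0, i.e. −α(T_deep − T_surf′) + β(S_deep − S_surf) = 0.
T_surf′ = T_deep − (β/α)·ΔS = 3.9 − (7 × 10⁻⁴/1.1 × 10⁻⁴)·(-0.19) = 5.109 °C.
Cooling required: 8.7 − (5.109) = 3.591 °C.

3.6 °C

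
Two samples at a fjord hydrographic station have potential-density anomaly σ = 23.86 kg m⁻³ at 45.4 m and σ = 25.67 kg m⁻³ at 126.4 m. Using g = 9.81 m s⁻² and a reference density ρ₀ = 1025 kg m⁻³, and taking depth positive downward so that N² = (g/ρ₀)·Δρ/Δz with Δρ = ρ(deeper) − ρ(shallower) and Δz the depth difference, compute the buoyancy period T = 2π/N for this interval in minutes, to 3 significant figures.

Δρ = 1025.67 − 1023.86 = 1.81 kg m⁻³ over Δz = 126.4 − 45.4 = 81 m.
N² = (9.81/1025) × (1.81/81) = 2.1386 × 10⁻⁴ s⁻².
N = √(2.1386 × 10⁻⁴) = 0.014624 rad s⁻¹, so T = 2π/N = 429.65 s = 7.1608 min ≈ 7.16 min.

7.16 min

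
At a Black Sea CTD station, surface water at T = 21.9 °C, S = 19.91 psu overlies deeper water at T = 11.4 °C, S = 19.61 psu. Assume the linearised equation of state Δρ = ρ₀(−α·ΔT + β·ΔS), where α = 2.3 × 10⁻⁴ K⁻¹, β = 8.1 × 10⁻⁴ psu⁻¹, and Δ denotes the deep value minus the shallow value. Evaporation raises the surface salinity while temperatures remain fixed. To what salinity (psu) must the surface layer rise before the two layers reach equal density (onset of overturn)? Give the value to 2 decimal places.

22.59 psu

Neutral buoyancy requires −α(T_deep − T_surf) + β(S_deep − S_surf′) = 0.
S_surf′ = S_deep − (α/β)·ΔT = 19.61 − (2.3 × 10⁻⁴/8.1 × 10⁻⁴)·(-10.5) = 22.5915 psu.
Increase required: 22.5915 − 19.91 = 2.6815 psu.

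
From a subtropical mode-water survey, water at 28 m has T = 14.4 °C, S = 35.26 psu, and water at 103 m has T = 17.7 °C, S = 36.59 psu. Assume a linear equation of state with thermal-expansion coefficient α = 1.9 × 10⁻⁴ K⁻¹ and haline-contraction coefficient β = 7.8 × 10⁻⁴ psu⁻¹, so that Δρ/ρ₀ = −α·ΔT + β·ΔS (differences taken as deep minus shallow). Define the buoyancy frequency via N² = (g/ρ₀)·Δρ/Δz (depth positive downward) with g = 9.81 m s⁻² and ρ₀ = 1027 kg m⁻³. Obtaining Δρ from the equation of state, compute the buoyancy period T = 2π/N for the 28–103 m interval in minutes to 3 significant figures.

ΔT = +3.3 K, ΔS = +1.33 psu (deep − shallow).
Δρ/ρ₀ = −αΔT + βΔS = -6.27 × 10⁻⁴ + 1.0374 × 10⁻³ = 4.104 × 10⁻⁴, so Δρ ≈ 0.4215 kg m⁻³.
N² = (g/ρ₀)·Δρ/Δz = g·(Δρ/ρ₀)/Δz = 9.81 × 4.104 × 10⁻⁴ / 75 = 5.3680 × 10⁻⁵ s⁻².
N = √(5.3680 × 10⁻⁵) = 7.3267 × 10⁻³ rad s⁻¹ → T = 2π/N = 857.57 s = 14.293 min ≈ 14.3 min.

14.3 min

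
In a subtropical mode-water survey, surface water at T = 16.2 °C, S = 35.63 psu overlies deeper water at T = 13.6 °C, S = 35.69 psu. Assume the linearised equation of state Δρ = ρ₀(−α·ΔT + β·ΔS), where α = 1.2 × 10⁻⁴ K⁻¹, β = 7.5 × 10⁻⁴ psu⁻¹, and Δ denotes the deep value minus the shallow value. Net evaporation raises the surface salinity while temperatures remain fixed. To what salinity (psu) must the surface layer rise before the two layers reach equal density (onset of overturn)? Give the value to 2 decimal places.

36.11 psu

Neutral buoyancy requires −α(T_deep − T_surf) + β(S_deep − S_surf′) = 0.
S_surf′ = S_deep − (α/β)·ΔT = 35.69 − (1.2 × 10⁻⁴/7.5 × 10⁻⁴)·(-2.6) = 36.1060 psu.
Increase required: 36.1060 − 35.63 = 0.4760 psu.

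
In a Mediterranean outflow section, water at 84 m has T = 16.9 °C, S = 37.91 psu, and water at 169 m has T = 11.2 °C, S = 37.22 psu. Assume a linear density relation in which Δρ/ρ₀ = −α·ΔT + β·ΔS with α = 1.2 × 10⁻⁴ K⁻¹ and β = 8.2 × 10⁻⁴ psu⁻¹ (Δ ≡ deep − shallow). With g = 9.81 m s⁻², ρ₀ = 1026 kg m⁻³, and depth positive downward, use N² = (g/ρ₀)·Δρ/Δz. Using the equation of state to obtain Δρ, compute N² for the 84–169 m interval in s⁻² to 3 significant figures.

1.36 × 10⁻⁵ s⁻²

ΔT = -5.7 K, ΔS = -0.69 psu (deep − shallow).
Δρ/ρ₀ = −αΔT + βΔS = 6.84 × 10⁻⁴ − 5.658 × 10⁻⁴ = 1.182 × 10⁻⁴, so Δρ ≈ 0.1213 kg m⁻³.
N² = (g/ρ₀)·Δρ/Δz = g·(Δρ/ρ₀)/Δz = 9.81 × 1.182 × 10⁻⁴ / 85 = 1.3642 × 10⁻⁵ s⁻² ≈ 1.36 × 10⁻⁵ s⁻².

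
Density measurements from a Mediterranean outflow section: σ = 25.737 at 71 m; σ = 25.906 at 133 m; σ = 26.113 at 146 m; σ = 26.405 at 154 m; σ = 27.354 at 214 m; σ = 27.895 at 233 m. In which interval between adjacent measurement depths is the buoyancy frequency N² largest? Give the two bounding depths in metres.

146–154 m

Compute the density gradient over each adjacent pair:
  71–133 m: Δρ/Δz = 0.169/62 = 2.7 × 10⁻³ kg m⁻⁴
  133–146 m: Δρ/Δz = 0.207/13 = 0.016 kg m⁻⁴
  146–154 m: Δρ/Δz = 0.292/8 = 0.036 kg m⁻⁴
  154–214 m: Δρ/Δz = 0.949/60 = 0.016 kg m⁻⁴
  214–233 m: Δρ/Δz = 0.541/19 = 0.028 kg m⁻⁴
The largest gradient is in the 146–154 m interval — the pycnocline.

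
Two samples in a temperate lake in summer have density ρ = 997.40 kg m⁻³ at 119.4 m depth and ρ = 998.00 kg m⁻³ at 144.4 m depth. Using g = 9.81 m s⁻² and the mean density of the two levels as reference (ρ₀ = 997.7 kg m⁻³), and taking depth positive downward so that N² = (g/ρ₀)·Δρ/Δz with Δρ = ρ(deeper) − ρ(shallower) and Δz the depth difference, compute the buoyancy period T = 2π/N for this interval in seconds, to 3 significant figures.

Δρ = 998.00 − 997.40 = 0.60 kg m⁻³ over Δz = 144.4 − 119.4 = 25 m.
N² = (9.81/997.7) × (0.60/25) = 2.3598 × 10⁻⁴ s⁻².
N = √(2.3598 × 10⁻⁴) = 0.015362 rad s⁻¹, so T = 2π/N = 409.01 s ≈ 409 s.

409 s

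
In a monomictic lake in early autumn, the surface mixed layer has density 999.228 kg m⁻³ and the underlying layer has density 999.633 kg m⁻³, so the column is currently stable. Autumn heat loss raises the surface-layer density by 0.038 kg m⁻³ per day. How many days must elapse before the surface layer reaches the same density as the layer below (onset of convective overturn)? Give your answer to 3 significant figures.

10.7 days

Density deficit of the surface layer: 999.633 − 999.228 = 0.405 kg m⁻³.
Required change = 0.405 / 0.038 = 10.7 days.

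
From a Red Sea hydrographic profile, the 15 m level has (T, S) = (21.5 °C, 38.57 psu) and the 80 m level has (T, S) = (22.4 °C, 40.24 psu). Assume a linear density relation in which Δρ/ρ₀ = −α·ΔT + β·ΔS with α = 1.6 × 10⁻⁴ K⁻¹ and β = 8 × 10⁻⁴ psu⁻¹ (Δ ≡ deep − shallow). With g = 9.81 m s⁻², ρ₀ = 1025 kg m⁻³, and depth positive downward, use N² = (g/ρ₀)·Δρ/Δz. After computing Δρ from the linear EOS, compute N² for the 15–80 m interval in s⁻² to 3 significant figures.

1.80 × 10⁻⁴ s⁻²

ΔT = +0.9 K, ΔS = +1.67 psu (deep − shallow).
Δρ/ρ₀ = −αΔT + βΔS = -1.44 × 10⁻⁴ + 1.336 × 10⁻³ = 1.192 × 10⁻³, so Δρ ≈ 1.222 kg m⁻³.
N² = (g/ρ₀)·Δρ/Δz = g·(Δρ/ρ₀)/Δz = 9.81 × 1.192 × 10⁻³ / 65 = 1.7990 × 10⁻⁴ s⁻² ≈ 1.80 × 10⁻⁴ s⁻².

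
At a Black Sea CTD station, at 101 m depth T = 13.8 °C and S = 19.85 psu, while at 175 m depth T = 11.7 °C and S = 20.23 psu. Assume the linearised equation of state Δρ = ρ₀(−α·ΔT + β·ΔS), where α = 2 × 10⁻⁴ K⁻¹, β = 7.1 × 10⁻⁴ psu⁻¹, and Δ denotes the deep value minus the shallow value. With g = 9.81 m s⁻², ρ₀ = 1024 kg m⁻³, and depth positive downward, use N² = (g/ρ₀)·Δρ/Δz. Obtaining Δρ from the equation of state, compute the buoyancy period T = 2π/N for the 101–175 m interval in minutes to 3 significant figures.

11.0 min

ΔT = -2.1 K, ΔS = +0.38 psu (deep − shallow).
Δρ/ρ₀ = −αΔT + βΔS = 4.20 × 10⁻⁴ + 2.698 × 10⁻⁴ = 6.898 × 10⁻⁴, so Δρ ≈ 0.7064 kg m⁻³.
N² = (g/ρ₀)·Δρ/Δz = g·(Δρ/ρ₀)/Δz = 9.81 × 6.898 × 10⁻⁴ / 74 = 9.1445 × 10⁻⁵ s⁻².
N = √(9.1445 × 10⁻⁵) = 9.5627 × 10⁻³ rad s⁻¹ → T = 2π/N = 657.05 s = 10.951 min ≈ 11.0 min.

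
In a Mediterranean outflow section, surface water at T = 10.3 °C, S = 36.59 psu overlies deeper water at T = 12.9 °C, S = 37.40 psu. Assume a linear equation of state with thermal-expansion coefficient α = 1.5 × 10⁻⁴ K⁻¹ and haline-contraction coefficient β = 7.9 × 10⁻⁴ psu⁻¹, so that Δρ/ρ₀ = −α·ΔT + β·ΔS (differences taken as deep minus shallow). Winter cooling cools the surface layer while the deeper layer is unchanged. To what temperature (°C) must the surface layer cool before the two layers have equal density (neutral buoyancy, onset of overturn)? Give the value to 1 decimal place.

Neutral buoyancy requires Δρ = 0, i.e. −α(T_deep − T_surf′) + β(S_deep − S_surf) = 0.
T_surf′ = T_deep − (β/α)·ΔS = 12.9 − (7.9 × 10⁻⁴/1.5 × 10⁻⁴)·(+0.81) = 8.634 °C.
Cooling required: 10.3 − (8.634) = 1.666 °C.

8.6 °C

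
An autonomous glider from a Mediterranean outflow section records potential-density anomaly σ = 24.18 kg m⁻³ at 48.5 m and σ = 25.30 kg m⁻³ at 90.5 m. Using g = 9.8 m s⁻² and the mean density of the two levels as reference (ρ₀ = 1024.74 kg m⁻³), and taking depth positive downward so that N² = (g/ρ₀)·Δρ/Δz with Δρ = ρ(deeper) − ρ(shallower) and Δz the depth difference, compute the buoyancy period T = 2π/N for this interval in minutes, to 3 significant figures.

6.56 min

Δρ = 1025.30 − 1024.18 = 1.12 kg m⁻³ over Δz = 90.5 − 48.5 = 42 m.
N² = (9.8/1024.74) × (1.12/42) = 2.5502 × 10⁻⁴ s⁻².
N = √(2.5502 × 10⁻⁴) = 0.015969 rad s⁻¹, so T = 2π/N = 393.46 s = 6.5577 min ≈ 6.56 min.
A positive N² confirms static stability across the interval.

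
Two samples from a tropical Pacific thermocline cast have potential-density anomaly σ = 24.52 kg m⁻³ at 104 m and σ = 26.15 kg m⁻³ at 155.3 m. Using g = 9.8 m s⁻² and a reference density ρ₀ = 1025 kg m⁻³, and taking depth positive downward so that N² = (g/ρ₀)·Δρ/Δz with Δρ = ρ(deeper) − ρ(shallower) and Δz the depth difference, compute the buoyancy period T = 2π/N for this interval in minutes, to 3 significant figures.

6.01 min

Δρ = 1026.15 − 1024.52 = 1.63 kg m⁻³ over Δz = 155.3 − 104 = 51.3 m.
N² = (9.8/1025) × (1.63/51.3) = 3.0379 × 10⁻⁴ s⁻².
N = √(3.0379 × 10⁻⁴) = 0.017430 rad s⁻¹, so T = 2π/N = 360.48 s = 6.0080 min ≈ 6.01 min.
N² > 0, so the interval is statically stable.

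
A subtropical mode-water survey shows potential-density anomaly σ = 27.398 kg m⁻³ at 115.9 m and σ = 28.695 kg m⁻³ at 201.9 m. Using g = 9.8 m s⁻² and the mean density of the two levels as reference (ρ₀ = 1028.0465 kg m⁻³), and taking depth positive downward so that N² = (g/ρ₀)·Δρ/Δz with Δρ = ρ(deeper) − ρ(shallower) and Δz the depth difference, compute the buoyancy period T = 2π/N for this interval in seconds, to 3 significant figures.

Δρ = 1028.695 − 1027.398 = 1.297 kg m⁻³ over Δz = 201.9 − 115.9 = 86 m.
N² = (9.8/1028.0465) × (1.297/86) = 1.4377 × 10⁻⁴ s⁻².
N = √(1.4377 × 10⁻⁴) = 0.011990 rad s⁻¹, so T = 2π/N = 524.04 s ≈ 524 s.

524 s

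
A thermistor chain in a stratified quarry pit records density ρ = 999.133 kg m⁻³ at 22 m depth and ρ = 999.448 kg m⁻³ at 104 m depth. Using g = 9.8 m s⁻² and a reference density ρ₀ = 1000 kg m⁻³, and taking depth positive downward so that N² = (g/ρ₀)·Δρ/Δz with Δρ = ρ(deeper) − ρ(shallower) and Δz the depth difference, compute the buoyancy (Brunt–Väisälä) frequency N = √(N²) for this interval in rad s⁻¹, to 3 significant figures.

Δρ = 999.448 − 999.133 = 0.315 kg m⁻³ over Δz = 104 − 22 = 82 m.
N² = (9.8/1000) × (0.315/82) = 3.7646 × 10⁻⁵ s⁻².
N = √(3.7646 × 10⁻⁵) = 6.1356 × 10⁻³ rad s⁻¹ ≈ 6.14 × 10⁻³ rad s⁻¹.
A positive N² confirms static stability across the interval.

6.14 × 10⁻³ rad s⁻¹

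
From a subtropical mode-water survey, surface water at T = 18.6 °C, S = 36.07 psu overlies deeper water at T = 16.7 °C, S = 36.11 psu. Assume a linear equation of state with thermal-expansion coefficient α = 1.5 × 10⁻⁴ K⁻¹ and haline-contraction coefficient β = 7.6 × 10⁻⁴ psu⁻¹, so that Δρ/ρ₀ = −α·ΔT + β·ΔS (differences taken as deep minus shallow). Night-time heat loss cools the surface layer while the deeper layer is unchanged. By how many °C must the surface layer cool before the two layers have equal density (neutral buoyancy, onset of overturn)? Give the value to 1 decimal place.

2.1 °C

Neutral buoyancy requires Δρ = 0, i.e. −α(T_deep − T_surf′) + β(S_deep − S_surf) = 0.
T_surf′ = T_deep − (β/α)·ΔS = 16.7 − (7.6 × 10⁻⁴/1.5 × 10⁻⁴)·(+0.04) = 16.497 °C.
Cooling required: 18.6 − (16.497) = 2.103 °C.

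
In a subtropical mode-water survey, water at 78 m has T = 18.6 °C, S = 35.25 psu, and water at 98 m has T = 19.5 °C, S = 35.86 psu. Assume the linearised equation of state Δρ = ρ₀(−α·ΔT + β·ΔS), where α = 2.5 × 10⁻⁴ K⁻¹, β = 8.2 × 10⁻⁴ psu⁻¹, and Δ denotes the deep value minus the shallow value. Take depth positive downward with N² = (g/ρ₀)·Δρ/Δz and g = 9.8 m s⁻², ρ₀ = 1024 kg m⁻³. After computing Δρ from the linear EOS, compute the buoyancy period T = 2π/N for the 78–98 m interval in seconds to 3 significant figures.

541 s

ΔT = +0.9 K, ΔS = +0.61 psu (deep − shallow).
Δρ/ρ₀ = −αΔT + βΔS = -2.25 × 10⁻⁴ + 5.002 × 10⁻⁴ = 2.752 × 10⁻⁴, so Δρ ≈ 0.2818 kg m⁻³.
N² = (g/ρ₀)·Δρ/Δz = g·(Δρ/ρ₀)/Δz = 9.8 × 2.752 × 10⁻⁴ / 20 = 1.3485 × 10⁻⁴ s⁻².
N = √(1.3485 × 10⁻⁴) = 0.011612 rad s⁻¹ → T = 2π/N = 541.09 s ≈ 541 s.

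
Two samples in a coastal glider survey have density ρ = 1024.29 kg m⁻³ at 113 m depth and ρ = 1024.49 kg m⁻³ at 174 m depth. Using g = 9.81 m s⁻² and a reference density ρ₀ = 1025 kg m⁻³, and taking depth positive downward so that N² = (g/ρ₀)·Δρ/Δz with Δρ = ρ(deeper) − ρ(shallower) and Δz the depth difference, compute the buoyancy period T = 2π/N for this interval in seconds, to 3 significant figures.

Δρ = 1024.49 − 1024.29 = 0.20 kg m⁻³ over Δz = 174 − 113 = 61 m.
N² = (9.81/1025) × (0.20/61) = 3.1379 × 10⁻⁵ s⁻².
N = √(3.1379 × 10⁻⁵) = 5.6017 × 10⁻³ rad s⁻¹, so T = 2π/N = 1.1217 × 10³ s ≈ 1.12 × 10³ s.

1.12 × 10³ s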